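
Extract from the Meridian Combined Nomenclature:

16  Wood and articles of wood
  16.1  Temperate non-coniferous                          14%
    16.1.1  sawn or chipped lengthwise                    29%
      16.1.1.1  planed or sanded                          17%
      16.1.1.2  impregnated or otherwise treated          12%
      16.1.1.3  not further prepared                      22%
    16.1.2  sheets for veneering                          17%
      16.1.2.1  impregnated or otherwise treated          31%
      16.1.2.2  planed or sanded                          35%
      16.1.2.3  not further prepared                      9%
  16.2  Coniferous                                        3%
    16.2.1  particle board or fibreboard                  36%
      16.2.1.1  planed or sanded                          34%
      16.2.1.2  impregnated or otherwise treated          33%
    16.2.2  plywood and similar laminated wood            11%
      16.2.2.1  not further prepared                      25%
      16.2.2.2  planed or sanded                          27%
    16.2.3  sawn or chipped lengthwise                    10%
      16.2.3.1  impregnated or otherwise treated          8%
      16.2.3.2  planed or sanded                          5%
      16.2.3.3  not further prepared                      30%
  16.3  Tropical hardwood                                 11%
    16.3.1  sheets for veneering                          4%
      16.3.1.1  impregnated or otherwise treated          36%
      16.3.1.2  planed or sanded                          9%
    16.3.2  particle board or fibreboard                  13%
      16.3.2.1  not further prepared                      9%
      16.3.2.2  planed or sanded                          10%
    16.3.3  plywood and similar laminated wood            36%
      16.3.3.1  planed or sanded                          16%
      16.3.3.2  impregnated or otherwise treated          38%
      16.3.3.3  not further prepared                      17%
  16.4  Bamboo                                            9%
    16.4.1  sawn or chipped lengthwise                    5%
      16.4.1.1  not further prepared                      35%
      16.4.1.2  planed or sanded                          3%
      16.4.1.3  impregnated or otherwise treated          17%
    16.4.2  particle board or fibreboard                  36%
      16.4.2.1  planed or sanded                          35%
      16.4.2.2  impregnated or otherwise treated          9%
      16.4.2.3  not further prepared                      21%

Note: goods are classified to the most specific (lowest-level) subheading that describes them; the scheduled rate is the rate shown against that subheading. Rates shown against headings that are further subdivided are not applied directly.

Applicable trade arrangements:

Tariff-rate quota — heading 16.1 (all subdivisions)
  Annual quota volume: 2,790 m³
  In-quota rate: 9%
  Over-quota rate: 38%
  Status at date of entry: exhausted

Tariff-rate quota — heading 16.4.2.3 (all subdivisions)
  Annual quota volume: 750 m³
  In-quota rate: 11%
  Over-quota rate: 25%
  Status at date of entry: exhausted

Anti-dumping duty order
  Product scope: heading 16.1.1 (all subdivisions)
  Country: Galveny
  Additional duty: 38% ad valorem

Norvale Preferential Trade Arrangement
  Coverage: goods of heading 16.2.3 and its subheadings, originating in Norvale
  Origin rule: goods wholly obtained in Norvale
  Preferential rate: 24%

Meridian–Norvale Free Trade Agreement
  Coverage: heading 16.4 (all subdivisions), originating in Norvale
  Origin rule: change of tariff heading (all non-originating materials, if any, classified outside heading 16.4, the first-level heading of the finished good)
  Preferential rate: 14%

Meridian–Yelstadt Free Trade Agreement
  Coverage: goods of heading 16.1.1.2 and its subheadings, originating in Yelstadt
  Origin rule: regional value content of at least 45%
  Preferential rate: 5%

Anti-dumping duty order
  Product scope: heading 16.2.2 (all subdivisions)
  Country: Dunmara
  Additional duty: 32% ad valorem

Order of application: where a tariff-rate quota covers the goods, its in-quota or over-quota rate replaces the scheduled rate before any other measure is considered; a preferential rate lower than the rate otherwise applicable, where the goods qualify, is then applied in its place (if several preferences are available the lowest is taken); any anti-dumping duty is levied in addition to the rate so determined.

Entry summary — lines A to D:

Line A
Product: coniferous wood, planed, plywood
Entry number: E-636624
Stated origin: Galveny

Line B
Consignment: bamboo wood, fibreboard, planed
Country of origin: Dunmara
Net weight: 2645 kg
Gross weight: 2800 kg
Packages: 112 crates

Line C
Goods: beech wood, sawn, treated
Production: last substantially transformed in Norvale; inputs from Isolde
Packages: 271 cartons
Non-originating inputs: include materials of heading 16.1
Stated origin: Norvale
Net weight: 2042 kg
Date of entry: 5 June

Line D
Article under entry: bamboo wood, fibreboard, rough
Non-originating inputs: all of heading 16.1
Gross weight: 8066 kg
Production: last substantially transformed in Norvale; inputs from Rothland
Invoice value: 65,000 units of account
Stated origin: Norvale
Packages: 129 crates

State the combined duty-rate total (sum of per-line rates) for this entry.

114%

Line A: coniferous → 16.2; plywood → 16.2.2; planed → 16.2.2.2. Scheduled 27%. No special measure applies. → 27%.
Line B: bamboo → 16.4; fibreboard → 16.4.2; planed → 16.4.2.1. Scheduled 35%. No special measure applies. → 35%.
Line C: beech → 16.1; sawn → 16.1.1; treated → 16.1.1.2. Scheduled 12%. quota on 16.1 exhausted → over-quota 38%; Norvale agreement on 16.2.3: 16.1.1.2 not covered; Norvale agreement on 16.4: 16.1.1.2 not covered. → 38%.
Line D: bamboo → 16.4; fibreboard → 16.4.2; rough → 16.4.2.3. Scheduled 21%. quota on 16.4.2.3 exhausted → over-quota 25%; Norvale agreement on 16.2.3: 16.4.2.3 not covered; Norvale agreement on 16.4: CTH met → 14% available; preferential 14%. → 14%.
Sum: 27% + 35% + 38% + 14% = 114%.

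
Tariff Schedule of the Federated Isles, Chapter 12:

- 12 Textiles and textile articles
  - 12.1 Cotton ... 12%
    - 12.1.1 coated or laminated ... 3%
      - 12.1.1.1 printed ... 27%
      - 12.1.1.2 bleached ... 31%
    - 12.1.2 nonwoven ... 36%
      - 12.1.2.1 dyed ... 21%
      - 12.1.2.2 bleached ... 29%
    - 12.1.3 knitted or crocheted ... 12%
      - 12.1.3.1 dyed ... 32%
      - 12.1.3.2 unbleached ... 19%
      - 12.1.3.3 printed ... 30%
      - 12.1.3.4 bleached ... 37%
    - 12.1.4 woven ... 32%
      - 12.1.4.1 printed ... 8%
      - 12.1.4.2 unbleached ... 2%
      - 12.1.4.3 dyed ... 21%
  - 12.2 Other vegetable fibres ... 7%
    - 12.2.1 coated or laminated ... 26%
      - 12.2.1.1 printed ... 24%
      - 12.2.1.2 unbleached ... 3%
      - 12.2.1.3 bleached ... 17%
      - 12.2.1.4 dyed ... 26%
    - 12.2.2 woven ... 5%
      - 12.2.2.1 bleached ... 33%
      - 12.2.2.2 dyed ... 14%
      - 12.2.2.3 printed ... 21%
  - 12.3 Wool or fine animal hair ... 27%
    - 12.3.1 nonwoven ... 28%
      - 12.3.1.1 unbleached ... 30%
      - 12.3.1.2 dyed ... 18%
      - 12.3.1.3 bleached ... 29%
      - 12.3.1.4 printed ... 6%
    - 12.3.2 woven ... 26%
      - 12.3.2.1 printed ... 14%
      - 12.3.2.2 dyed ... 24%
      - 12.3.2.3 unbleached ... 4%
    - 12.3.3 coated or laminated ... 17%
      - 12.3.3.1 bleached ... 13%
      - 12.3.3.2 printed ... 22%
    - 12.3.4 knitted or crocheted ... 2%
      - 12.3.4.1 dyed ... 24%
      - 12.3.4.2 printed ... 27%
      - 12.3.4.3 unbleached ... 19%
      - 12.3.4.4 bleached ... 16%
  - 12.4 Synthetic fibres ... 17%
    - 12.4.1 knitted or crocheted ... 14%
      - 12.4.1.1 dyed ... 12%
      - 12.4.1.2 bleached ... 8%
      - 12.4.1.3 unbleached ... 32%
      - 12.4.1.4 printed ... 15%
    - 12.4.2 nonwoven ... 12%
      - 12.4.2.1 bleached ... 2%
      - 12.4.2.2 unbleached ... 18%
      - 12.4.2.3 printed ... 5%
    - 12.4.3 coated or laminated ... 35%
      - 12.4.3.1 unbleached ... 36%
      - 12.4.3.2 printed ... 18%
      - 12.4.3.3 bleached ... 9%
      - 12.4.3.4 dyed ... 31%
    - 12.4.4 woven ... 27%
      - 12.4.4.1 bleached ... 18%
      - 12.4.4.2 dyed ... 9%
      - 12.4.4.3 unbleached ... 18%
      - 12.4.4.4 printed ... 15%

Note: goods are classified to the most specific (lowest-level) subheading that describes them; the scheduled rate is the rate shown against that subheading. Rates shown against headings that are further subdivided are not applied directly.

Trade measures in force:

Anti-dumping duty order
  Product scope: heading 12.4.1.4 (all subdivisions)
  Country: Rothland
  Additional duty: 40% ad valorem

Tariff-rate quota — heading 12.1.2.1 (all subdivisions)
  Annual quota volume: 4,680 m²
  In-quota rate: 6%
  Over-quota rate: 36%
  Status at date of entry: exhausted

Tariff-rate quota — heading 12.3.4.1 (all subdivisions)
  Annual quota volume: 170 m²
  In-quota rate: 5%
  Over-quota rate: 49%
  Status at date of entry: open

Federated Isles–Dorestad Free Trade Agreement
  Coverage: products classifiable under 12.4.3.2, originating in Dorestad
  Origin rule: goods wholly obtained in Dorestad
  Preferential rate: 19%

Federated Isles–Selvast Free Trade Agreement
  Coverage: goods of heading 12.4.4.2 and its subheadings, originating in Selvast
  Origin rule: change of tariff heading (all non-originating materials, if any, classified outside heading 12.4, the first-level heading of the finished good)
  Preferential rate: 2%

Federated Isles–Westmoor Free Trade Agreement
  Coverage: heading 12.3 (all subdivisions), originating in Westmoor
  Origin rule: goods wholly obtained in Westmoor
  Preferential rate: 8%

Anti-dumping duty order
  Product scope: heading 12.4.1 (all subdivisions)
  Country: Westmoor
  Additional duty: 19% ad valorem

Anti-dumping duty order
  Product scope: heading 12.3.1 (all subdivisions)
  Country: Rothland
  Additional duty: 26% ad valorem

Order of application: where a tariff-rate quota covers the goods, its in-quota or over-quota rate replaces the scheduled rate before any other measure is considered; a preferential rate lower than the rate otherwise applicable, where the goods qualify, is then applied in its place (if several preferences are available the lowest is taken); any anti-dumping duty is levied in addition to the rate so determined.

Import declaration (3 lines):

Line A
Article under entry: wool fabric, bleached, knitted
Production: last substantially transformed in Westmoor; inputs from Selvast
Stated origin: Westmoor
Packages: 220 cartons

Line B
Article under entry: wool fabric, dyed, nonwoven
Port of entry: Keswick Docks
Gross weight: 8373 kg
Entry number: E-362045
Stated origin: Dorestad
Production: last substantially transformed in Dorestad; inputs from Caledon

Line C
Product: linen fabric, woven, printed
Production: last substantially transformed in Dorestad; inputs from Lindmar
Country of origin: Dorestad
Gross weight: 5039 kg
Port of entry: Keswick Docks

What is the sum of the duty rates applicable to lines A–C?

Line A: wool → 12.3; knitted → 12.3.4; bleached → 12.3.4.4. Scheduled 16%. Westmoor agreement on 12.3: not wholly obtained. → 16%.
Line B: wool → 12.3; nonwoven → 12.3.1; dyed → 12.3.1.2. Scheduled 18%. Dorestad agreement on 12.4.3.2: 12.3.1.2 not covered. → 18%.
Line C: linen → 12.2; woven → 12.2.2; printed → 12.2.2.3. Scheduled 21%. Dorestad agreement on 12.4.3.2: 12.2.2.3 not covered. → 21%.
Sum: 16% + 18% + 21% = 55%.

55%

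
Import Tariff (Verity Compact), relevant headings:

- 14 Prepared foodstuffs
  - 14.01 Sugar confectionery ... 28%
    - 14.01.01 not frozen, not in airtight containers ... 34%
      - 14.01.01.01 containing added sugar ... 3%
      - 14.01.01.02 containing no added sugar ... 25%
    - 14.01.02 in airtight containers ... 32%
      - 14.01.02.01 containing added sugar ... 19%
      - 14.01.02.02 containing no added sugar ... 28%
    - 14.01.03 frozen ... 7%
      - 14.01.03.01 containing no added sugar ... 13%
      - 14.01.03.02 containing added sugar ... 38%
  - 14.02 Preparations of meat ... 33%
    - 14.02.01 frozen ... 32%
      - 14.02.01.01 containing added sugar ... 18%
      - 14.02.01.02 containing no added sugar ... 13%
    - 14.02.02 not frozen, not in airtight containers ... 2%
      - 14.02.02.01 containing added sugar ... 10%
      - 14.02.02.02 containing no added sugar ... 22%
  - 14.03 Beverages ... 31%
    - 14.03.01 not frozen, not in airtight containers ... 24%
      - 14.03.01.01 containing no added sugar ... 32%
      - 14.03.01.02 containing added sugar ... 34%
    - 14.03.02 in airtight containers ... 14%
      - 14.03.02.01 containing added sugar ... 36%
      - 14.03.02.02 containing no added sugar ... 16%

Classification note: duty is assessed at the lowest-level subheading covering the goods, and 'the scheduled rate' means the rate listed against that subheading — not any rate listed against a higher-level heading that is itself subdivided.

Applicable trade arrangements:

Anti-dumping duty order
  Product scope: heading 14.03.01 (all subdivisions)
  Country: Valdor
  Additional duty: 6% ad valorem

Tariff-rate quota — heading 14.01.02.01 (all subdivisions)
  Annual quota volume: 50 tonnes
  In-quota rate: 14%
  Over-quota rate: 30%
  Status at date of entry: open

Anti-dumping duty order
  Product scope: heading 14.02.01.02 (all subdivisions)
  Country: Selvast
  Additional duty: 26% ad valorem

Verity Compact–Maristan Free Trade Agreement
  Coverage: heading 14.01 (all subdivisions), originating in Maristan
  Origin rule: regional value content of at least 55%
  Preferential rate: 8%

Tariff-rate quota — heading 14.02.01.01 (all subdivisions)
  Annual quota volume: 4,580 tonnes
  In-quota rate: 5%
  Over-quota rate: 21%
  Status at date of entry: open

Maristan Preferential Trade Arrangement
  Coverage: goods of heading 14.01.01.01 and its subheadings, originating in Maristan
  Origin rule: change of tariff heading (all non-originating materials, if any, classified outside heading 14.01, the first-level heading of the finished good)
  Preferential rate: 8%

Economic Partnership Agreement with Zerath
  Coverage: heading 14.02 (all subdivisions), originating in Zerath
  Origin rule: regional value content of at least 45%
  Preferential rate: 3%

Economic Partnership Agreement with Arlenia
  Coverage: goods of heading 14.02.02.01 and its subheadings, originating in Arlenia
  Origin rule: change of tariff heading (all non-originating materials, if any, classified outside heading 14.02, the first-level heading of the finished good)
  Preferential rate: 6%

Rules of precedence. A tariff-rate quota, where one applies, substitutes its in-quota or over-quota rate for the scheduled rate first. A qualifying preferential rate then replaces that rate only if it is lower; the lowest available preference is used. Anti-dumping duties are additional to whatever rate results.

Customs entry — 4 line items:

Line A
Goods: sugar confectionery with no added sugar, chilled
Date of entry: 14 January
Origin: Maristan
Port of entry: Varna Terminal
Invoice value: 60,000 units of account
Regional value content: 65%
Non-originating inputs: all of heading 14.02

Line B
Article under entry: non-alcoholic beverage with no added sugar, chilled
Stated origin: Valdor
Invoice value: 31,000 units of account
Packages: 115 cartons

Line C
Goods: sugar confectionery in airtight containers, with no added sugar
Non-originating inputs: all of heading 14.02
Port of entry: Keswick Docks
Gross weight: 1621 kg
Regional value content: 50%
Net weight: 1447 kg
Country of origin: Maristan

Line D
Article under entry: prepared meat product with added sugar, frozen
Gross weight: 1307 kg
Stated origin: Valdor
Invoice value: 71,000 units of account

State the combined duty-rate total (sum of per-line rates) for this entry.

Line A: sugar confectionery → 14.01; chilled → 14.01.01; with no added sugar → 14.01.01.02. Scheduled 25%. Maristan agreement on 14.01: RVC ≥ 55% → 8% available; Maristan agreement on 14.01.01.01: 14.01.01.02 not covered; preferential 8%. → 8%.
Line B: non-alcoholic beverage → 14.03; chilled → 14.03.01; with no added sugar → 14.03.01.01. Scheduled 32%. anti-dumping (Valdor, 14.03.01): +6%; total 32% + 6% = 38%. → 38%.
Line C: sugar confectionery → 14.01; in airtight containers → 14.01.02; with no added sugar → 14.01.02.02. Scheduled 28%. Maristan agreement on 14.01: RVC < 55%; Maristan agreement on 14.01.01.01: 14.01.02.02 not covered. → 28%.
Line D: prepared meat product → 14.02; frozen → 14.02.01; with added sugar → 14.02.01.01. Scheduled 18%. quota on 14.02.01.01 open → in-quota 5%. → 5%.
Sum: 8% + 38% + 28% + 5% = 79%.

79%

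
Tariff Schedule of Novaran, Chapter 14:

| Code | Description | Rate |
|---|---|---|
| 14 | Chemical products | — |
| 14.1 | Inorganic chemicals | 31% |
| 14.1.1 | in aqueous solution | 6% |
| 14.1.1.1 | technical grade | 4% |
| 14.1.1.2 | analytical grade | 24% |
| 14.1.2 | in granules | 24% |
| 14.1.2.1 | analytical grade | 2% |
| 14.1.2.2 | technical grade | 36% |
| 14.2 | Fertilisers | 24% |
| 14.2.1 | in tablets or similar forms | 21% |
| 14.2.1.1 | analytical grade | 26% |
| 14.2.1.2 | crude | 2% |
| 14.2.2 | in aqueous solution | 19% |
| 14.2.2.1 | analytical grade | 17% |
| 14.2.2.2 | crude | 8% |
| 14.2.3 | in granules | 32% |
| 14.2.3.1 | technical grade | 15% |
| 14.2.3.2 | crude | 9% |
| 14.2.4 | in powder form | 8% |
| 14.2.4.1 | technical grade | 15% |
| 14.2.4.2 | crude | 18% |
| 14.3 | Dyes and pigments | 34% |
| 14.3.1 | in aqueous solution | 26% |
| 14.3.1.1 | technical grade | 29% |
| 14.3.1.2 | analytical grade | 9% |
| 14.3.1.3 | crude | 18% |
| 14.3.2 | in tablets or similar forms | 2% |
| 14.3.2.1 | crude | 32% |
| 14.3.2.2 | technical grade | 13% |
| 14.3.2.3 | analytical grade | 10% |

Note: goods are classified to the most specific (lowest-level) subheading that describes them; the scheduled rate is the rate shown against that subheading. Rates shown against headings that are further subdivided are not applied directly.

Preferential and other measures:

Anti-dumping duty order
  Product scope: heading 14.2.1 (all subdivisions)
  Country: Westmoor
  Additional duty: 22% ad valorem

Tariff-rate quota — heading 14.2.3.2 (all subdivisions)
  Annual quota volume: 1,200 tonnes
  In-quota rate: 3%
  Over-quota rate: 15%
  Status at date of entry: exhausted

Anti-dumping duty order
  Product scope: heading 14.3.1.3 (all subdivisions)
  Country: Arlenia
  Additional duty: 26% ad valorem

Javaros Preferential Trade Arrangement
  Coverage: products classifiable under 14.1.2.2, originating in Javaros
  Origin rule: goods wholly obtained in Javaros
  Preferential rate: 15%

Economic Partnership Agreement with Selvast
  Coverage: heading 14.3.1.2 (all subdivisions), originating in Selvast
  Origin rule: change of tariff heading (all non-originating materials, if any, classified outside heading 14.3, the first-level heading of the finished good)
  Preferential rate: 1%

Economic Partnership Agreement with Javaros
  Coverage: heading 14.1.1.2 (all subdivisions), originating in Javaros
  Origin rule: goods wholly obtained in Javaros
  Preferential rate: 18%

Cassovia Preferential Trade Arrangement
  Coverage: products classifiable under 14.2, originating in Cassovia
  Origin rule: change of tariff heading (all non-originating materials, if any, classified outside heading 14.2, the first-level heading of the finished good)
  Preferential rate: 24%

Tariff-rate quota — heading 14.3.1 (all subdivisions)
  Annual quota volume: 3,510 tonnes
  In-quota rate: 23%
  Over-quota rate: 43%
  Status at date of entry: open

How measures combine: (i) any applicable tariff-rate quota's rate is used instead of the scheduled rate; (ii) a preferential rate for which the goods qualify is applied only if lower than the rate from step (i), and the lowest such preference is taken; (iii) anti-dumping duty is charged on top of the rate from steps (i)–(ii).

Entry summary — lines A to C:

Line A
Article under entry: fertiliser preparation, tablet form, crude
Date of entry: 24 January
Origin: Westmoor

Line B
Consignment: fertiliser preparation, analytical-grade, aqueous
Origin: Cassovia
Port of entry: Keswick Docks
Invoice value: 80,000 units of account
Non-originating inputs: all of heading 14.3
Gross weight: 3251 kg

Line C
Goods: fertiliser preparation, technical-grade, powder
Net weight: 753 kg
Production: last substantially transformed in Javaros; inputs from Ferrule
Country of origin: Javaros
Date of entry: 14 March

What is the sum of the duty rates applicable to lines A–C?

Line A: fertiliser → 14.2; tablet form → 14.2.1; crude → 14.2.1.2. Scheduled 2%. anti-dumping (Westmoor, 14.2.1): +22%; total 2% + 22% = 24%. → 24%.
Line B: fertiliser → 14.2; aqueous → 14.2.2; analytical-grade → 14.2.2.1. Scheduled 17%. Cassovia agreement on 14.2: CTH met → 24% available; preference 24% not lower than 17% → no reduction. → 17%.
Line C: fertiliser → 14.2; powder → 14.2.4; technical-grade → 14.2.4.1. Scheduled 15%. Javaros agreement on 14.1.2.2: 14.2.4.1 not covered; Javaros agreement on 14.1.1.2: 14.2.4.1 not covered. → 15%.
Sum: 24% + 17% + 15% = 56%.

56%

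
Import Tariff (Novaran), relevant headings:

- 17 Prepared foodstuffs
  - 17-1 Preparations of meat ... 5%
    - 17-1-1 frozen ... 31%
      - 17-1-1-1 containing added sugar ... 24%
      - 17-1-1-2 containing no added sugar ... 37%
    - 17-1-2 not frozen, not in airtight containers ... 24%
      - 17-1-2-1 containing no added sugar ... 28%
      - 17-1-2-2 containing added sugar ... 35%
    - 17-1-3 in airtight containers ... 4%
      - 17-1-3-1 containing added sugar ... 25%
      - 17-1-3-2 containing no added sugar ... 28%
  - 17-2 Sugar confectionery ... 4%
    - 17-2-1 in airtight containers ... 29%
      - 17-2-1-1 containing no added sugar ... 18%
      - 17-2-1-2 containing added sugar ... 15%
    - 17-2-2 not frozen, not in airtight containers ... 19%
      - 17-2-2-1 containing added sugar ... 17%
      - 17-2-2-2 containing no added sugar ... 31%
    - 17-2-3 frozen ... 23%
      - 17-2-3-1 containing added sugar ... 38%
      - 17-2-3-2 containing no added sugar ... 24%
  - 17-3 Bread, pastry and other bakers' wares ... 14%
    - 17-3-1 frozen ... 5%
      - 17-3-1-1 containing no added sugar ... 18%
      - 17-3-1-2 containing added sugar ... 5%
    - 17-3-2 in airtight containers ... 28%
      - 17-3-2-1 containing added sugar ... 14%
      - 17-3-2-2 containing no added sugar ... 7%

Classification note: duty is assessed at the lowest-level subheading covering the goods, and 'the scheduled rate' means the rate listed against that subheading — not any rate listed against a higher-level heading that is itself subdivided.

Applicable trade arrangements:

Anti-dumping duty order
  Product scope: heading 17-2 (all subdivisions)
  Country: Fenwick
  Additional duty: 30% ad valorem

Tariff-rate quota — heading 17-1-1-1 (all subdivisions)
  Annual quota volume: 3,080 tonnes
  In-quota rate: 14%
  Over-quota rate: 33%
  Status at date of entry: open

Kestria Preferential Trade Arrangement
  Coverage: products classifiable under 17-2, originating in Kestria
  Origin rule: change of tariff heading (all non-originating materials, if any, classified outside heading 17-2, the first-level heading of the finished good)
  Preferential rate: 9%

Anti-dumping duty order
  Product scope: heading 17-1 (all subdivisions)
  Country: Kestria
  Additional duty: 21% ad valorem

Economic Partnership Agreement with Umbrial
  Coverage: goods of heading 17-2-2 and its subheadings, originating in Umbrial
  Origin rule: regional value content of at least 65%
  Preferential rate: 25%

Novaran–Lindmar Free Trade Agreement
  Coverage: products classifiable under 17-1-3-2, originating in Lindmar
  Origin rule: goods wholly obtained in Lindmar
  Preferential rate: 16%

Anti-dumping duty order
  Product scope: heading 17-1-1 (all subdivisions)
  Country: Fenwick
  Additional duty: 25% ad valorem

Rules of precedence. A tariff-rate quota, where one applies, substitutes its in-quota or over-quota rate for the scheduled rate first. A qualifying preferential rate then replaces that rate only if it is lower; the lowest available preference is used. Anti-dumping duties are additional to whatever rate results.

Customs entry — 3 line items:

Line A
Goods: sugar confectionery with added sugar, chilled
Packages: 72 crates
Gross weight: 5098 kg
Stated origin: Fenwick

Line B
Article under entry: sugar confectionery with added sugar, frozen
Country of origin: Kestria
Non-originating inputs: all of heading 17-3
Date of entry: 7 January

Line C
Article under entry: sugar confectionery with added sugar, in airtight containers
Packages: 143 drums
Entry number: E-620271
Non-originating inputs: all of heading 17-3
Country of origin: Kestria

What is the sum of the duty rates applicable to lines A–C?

Line A: sugar confectionery → 17-2; chilled → 17-2-2; with added sugar → 17-2-2-1. Scheduled 17%. anti-dumping (Fenwick, 17-2): +30%; total 17% + 30% = 47%. → 47%.
Line B: sugar confectionery → 17-2; frozen → 17-2-3; with added sugar → 17-2-3-1. Scheduled 38%. Kestria agreement on 17-2: CTH met → 9% available; preferential 9%. → 9%.
Line C: sugar confectionery → 17-2; in airtight containers → 17-2-1; with added sugar → 17-2-1-2. Scheduled 15%. Kestria agreement on 17-2: CTH met → 9% available; preferential 9%. → 9%.
Sum: 47% + 9% + 9% = 65%.

65%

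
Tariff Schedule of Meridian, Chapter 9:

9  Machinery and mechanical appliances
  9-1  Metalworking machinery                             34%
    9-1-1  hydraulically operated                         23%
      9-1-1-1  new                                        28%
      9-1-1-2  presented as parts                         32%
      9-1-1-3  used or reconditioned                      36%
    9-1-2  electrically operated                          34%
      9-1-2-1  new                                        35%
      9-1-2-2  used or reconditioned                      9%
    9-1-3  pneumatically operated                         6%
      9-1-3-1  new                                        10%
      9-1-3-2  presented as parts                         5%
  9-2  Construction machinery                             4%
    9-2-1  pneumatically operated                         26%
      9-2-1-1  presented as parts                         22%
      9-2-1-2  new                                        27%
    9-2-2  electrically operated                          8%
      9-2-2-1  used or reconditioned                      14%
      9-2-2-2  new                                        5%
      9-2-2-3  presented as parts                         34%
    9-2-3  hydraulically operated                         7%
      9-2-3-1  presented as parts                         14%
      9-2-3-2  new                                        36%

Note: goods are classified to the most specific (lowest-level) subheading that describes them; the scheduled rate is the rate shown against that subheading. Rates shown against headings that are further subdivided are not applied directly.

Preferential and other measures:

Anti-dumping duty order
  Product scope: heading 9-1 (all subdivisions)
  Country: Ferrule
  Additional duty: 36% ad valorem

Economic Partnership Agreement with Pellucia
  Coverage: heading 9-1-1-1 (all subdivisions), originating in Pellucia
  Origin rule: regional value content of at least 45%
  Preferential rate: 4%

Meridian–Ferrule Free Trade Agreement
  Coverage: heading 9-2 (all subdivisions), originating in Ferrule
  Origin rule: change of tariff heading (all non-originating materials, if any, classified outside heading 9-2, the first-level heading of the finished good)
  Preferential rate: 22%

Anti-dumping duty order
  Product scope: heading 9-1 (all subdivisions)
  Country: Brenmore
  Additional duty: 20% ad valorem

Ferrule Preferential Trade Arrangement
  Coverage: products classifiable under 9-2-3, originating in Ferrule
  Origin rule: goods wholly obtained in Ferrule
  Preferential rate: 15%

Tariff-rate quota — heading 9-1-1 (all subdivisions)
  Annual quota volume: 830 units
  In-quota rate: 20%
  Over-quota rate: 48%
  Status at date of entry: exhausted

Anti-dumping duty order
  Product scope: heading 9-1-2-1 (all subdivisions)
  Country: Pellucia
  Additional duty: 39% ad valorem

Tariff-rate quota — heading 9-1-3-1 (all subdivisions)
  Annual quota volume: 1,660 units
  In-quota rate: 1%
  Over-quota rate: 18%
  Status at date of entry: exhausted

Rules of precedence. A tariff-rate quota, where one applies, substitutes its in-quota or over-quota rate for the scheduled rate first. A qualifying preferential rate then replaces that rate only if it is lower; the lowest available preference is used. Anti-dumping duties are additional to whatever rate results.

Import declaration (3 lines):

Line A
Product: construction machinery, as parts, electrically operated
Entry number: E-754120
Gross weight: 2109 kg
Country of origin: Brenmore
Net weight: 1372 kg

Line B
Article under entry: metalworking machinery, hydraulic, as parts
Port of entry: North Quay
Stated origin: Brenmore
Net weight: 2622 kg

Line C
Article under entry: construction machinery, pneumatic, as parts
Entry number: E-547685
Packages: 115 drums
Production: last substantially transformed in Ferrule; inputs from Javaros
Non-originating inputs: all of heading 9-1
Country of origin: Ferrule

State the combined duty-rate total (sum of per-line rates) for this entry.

Line A: construction → 9-2; electrically operated → 9-2-2; as parts → 9-2-2-3. Scheduled 34%. No special measure applies. → 34%.
Line B: metalworking → 9-1; hydraulic → 9-1-1; as parts → 9-1-1-2. Scheduled 32%. quota on 9-1-1 exhausted → over-quota 48%; anti-dumping (Brenmore, 9-1): +20%; total 48% + 20% = 68%. → 68%.
Line C: construction → 9-2; pneumatic → 9-2-1; as parts → 9-2-1-1. Scheduled 22%. Ferrule agreement on 9-2: CTH met → 22% available; Ferrule agreement on 9-2-3: 9-2-1-1 not covered; preference 22% not lower than 22% → no reduction. → 22%.
Sum: 34% + 68% + 22% = 124%.

124%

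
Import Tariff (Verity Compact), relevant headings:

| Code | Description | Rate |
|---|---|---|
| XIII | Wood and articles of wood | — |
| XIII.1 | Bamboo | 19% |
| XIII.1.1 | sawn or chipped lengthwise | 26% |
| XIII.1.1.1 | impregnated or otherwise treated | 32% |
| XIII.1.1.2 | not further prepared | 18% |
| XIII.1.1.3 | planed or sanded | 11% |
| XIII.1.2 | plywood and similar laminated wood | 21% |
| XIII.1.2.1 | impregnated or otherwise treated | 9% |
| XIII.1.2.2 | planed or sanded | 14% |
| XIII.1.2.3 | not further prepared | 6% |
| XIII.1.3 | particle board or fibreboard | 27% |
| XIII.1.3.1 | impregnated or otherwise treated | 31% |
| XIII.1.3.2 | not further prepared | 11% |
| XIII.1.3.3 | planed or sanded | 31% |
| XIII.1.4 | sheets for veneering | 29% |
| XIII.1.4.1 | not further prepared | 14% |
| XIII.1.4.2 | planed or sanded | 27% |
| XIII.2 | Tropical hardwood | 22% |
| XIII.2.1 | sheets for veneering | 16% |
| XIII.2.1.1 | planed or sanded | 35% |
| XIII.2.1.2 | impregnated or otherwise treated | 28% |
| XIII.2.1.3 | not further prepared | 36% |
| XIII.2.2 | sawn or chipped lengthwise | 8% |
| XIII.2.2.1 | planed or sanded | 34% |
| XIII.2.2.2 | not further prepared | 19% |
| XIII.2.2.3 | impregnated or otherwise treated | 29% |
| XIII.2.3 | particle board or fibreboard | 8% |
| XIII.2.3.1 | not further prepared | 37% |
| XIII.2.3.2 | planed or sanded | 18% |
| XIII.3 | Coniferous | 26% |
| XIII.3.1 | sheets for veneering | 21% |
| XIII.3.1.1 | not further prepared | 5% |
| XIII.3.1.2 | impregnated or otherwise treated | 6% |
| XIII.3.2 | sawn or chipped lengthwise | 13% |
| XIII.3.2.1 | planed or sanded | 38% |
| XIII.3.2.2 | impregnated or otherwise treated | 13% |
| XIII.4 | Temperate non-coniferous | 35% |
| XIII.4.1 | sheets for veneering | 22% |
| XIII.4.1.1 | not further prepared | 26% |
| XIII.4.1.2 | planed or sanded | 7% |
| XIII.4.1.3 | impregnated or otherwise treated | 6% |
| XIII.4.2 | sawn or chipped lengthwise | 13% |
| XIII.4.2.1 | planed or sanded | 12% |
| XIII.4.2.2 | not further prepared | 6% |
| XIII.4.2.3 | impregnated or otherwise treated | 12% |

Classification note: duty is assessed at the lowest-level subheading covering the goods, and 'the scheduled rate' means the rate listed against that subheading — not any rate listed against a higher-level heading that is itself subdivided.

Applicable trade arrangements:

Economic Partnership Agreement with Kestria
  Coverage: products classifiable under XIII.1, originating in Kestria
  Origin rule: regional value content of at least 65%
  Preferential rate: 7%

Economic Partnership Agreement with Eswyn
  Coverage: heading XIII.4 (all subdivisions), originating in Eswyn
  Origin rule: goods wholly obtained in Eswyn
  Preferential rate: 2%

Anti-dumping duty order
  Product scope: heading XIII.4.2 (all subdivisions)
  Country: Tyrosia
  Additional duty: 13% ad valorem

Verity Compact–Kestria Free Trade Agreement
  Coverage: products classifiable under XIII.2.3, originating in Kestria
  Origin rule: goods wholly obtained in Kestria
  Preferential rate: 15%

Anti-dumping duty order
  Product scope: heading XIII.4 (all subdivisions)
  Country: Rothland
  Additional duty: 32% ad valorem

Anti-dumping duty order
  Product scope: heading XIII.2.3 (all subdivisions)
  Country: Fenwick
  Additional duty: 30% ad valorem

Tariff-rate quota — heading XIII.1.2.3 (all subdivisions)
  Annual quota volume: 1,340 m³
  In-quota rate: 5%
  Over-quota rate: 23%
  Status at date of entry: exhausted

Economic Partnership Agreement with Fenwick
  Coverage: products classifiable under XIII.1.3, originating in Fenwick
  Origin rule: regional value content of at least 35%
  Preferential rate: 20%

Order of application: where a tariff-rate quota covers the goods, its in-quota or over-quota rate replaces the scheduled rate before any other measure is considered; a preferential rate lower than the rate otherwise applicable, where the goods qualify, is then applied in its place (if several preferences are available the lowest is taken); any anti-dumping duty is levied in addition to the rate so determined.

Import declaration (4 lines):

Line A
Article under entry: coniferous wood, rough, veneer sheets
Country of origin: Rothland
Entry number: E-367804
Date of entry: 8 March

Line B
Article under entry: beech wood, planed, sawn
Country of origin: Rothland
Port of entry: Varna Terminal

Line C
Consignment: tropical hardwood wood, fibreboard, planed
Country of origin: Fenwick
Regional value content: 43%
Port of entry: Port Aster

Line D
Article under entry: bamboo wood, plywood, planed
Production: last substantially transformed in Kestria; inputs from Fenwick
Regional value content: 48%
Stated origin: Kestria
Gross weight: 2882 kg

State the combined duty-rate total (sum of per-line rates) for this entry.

Line A: coniferous → XIII.3; veneer sheets → XIII.3.1; rough → XIII.3.1.1. Scheduled 5%. No special measure applies. → 5%.
Line B: beech → XIII.4; sawn → XIII.4.2; planed → XIII.4.2.1. Scheduled 12%. anti-dumping (Rothland, XIII.4): +32%; total 12% + 32% = 44%. → 44%.
Line C: tropical hardwood → XIII.2; fibreboard → XIII.2.3; planed → XIII.2.3.2. Scheduled 18%. Fenwick agreement on XIII.1.3: XIII.2.3.2 not covered; anti-dumping (Fenwick, XIII.2.3): +30%; total 18% + 30% = 48%. → 48%.
Line D: bamboo → XIII.1; plywood → XIII.1.2; planed → XIII.1.2.2. Scheduled 14%. Kestria agreement on XIII.1: RVC < 65%; Kestria agreement on XIII.2.3: XIII.1.2.2 not covered. → 14%.
Sum: 5% + 44% + 48% + 14% = 111%.

111%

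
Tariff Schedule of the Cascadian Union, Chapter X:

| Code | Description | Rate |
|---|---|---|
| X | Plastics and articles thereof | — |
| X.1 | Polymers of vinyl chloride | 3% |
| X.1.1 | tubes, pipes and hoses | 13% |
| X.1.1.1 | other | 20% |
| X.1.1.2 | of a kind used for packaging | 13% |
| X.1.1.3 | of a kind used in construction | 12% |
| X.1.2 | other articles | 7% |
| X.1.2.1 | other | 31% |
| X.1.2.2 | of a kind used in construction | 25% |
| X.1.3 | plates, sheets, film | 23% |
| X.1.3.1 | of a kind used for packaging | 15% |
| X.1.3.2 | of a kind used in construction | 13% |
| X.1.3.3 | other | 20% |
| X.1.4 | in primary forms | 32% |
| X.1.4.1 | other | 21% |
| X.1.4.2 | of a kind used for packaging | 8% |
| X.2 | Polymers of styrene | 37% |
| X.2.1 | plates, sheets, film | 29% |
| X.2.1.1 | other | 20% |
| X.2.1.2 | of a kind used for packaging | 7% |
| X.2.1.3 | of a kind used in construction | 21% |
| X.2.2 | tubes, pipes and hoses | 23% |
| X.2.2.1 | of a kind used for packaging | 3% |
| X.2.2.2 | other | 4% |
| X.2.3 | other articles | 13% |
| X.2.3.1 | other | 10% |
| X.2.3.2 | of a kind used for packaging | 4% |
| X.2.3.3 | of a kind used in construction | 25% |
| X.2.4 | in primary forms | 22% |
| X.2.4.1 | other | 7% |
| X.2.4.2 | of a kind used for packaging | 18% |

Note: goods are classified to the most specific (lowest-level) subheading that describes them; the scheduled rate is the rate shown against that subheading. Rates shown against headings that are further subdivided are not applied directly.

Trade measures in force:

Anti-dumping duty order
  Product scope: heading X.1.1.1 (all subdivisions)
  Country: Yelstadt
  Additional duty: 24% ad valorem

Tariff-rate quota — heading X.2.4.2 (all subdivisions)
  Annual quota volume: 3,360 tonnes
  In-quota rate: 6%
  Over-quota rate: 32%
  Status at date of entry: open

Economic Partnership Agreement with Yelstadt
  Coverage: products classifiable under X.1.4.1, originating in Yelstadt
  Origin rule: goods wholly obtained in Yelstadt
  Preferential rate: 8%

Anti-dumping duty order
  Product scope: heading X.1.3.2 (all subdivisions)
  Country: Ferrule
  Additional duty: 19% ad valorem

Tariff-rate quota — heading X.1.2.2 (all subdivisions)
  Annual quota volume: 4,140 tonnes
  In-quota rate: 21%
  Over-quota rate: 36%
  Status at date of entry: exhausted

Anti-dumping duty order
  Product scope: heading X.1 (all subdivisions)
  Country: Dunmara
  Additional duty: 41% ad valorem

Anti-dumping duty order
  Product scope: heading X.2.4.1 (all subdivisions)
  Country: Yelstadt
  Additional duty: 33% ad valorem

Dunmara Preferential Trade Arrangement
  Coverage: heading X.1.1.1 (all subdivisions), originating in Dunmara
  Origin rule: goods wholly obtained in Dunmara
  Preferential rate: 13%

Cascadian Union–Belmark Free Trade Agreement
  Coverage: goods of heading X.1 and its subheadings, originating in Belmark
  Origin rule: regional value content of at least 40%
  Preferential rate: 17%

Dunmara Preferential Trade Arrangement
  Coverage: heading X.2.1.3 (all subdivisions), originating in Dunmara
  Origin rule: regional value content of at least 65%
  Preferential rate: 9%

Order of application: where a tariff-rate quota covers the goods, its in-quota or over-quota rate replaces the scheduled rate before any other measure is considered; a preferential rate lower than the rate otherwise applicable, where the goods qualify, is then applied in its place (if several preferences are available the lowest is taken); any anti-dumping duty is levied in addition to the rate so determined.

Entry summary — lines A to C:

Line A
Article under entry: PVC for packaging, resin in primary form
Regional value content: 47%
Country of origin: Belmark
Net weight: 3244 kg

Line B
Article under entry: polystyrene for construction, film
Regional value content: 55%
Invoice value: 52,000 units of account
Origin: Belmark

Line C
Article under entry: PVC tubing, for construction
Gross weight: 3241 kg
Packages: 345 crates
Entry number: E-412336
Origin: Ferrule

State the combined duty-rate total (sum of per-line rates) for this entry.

41%

Line A: PVC → X.1; resin in primary form → X.1.4; for packaging → X.1.4.2. Scheduled 8%. Belmark agreement on X.1: RVC ≥ 40% → 17% available; preference 17% not lower than 8% → no reduction. → 8%.
Line B: polystyrene → X.2; film → X.2.1; for construction → X.2.1.3. Scheduled 21%. Belmark agreement on X.1: X.2.1.3 not covered. → 21%.
Line C: PVC → X.1; tubing → X.1.1; for construction → X.1.1.3. Scheduled 12%. No special measure applies. → 12%.
Sum: 8% + 21% + 12% = 41%.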